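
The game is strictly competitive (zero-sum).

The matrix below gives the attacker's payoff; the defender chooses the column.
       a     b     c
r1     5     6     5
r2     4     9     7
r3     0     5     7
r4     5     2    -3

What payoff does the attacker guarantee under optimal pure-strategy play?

5

Row minima: 5, 4, 0, -3 → the attacker's maximin is 5.
Column maxima: 5, 9, 7 → the defender's minimax is 5.
They coincide at (r1, a), so the value is 5.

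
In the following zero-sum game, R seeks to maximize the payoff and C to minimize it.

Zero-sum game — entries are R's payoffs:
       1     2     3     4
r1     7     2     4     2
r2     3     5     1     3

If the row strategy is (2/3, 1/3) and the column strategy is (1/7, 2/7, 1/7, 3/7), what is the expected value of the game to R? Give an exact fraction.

65/21

Against (1/7, 2/7, 1/7, 3/7), each row's expected payoff is r1: 3; r2: 23/7.
Taking the (2/3, 1/3)-weighted average: (2/3)·(3) + (1/3)·(23/7) = 65/21.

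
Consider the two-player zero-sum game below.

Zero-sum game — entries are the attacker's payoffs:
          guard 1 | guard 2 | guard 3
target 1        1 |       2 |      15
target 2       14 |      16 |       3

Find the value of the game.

Column guard 2 is strictly dominated by guard 1 for the defender (it gives the attacker more in every row).
The remaining 2×2 game on (target 1, target 2) × (guard 1, guard 3) has no saddle point. Let the attacker play target 1 with probability p; indifference gives p + 14(1−p) = 15p + 3(1−p), so p = 11/25.
Similarly the defender's optimal q on guard 1 is 12/25, and the value is 1·(12/25) + (15)·(13/25) = 207/25.

207/25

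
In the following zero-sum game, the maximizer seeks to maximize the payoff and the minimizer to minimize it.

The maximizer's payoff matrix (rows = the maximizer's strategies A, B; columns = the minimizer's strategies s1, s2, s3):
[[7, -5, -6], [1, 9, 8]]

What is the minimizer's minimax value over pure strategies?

7

The worst case (largest entry) in each column is s1: 7, s2: 9, s3: 8.
The best (smallest) of these is 7.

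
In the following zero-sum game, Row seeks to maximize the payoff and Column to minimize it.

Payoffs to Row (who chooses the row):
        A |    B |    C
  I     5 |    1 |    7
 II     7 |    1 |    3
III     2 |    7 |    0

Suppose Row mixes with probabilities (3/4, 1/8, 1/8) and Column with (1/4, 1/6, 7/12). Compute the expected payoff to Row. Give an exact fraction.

115/24

Against (1/4, 1/6, 7/12), each row's expected payoff is I: 11/2; II: 11/3; III: 5/3.
Taking the (3/4, 1/8, 1/8)-weighted average: (3/4)·(11/2) + (1/8)·(11/3) + (1/8)·(5/3) = 115/24.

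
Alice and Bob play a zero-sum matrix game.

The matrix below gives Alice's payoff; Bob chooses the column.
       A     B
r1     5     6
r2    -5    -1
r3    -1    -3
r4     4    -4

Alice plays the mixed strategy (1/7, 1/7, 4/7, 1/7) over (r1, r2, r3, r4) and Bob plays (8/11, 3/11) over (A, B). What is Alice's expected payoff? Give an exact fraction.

Against (8/11, 3/11), each row's expected payoff is r1: 58/11; r2: -43/11; r3: -17/11; r4: 20/11.
Taking the (1/7, 1/7, 4/7, 1/7)-weighted average: (1/7)·(58/11) + (1/7)·(-43/11) + (4/7)·(-17/11) + (1/7)·(20/11) = -3/7.

-3/7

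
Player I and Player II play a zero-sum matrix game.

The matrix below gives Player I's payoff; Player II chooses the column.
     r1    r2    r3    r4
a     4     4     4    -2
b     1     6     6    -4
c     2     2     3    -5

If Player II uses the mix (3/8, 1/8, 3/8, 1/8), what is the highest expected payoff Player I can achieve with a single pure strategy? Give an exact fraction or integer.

13/4

a: (4)·(3/8) + (4)·(1/8) + (4)·(3/8) + (-2)·(1/8) = 13/4.
b: (1)·(3/8) + (6)·(1/8) + (6)·(3/8) + (-4)·(1/8) = 23/8.
c: (2)·(3/8) + (2)·(1/8) + (3)·(3/8) + (-5)·(1/8) = 3/2.
The best pure response is a with expected payoff 13/4.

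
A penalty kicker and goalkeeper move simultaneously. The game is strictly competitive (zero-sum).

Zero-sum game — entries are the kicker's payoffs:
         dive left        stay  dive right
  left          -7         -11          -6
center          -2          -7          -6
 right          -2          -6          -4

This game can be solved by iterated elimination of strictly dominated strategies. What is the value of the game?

Row left is strictly dominated by row right (-2>-7, -6>-11, -4>-6); eliminate left.
Column dive left is strictly dominated by stay for the goalkeeper (-7<-2, -6<-2); eliminate dive left.
Row center is strictly dominated by row right (-6>-7, -4>-6); eliminate center.
Column dive right is strictly dominated by stay for the goalkeeper (-6<-4); eliminate dive right.
Only (right, stay) remains, with payoff -6.

-6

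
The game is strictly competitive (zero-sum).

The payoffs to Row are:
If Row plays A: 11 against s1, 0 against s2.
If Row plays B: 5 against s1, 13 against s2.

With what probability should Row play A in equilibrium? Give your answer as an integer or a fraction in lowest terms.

Row minima are 0 and 5, so Row's maximin is 5; column maxima are 11 and 13, so Column's minimax is 11. These differ, so the equilibrium is in mixed strategies.
Let Row play A with probability p. Column is indifferent when 11p + 5(1−p) = 13(1−p), giving p = 8/19.

8/19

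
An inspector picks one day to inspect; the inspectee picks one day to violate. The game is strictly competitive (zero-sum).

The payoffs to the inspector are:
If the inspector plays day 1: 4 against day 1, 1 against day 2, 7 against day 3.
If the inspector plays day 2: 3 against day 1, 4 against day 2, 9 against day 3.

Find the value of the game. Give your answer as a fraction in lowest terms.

13/4

Column day 3 is strictly dominated by day 1 for the inspectee (it gives the inspector more in every row).
The remaining 2×2 game on (day 1, day 2) × (day 1, day 2) has no saddle point. Let the inspector play day 1 with probability p; indifference gives 4p + 3(1−p) = p + 4(1−p), so p = 1/4.
Similarly the inspectee's optimal q on day 1 is 3/4, and the value is 4·(3/4) + (1)·(1/4) = 13/4.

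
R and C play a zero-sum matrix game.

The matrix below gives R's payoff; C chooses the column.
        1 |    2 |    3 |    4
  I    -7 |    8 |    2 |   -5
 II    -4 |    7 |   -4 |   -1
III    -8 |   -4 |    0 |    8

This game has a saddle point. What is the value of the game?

-4

Row minima: -7, -4, -8 → R's maximin is -4.
Column maxima: -4, 8, 2, 8 → C's minimax is -4.
They coincide at (II, 1), so the value is -4.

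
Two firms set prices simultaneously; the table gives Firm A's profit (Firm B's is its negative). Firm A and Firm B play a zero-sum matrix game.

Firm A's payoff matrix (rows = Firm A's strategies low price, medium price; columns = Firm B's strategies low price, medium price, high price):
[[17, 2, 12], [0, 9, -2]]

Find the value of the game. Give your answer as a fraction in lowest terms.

Column low price is strictly dominated by high price for Firm B (it gives Firm A more in every row).
The remaining 2×2 game on (low price, medium price) × (medium price, high price) has no saddle point. Let Firm A play low price with probability p; indifference gives 2p + 9(1−p) = 12p − 2(1−p), so p = 11/21.
Similarly Firm B's optimal q on medium price is 2/3, and the value is 2·(2/3) + (12)·(1/3) = 16/3.

16/3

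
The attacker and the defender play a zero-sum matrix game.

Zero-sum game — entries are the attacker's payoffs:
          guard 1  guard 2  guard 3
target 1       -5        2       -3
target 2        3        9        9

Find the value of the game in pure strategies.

3

Row minima: -5, 3 → the attacker's maximin is 3.
Column maxima: 3, 9, 9 → the defender's minimax is 3.
They coincide at (target 2, guard 1), so the value is 3.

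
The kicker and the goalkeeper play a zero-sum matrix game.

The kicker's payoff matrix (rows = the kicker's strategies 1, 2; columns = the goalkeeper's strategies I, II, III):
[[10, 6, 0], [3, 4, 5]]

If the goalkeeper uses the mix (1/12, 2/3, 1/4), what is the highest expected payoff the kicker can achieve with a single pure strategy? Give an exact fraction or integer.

29/6

1: (10)·(1/12) + (6)·(2/3) + (0)·(1/4) = 29/6.
2: (3)·(1/12) + (4)·(2/3) + (5)·(1/4) = 25/6.
The best pure response is 1 with expected payoff 29/6.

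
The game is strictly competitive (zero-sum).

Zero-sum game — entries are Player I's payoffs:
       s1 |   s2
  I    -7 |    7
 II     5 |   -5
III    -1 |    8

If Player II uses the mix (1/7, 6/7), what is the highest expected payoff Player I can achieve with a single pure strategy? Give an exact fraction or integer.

I: (-7)·(1/7) + (7)·(6/7) = 5.
II: (5)·(1/7) + (-5)·(6/7) = -25/7.
III: (-1)·(1/7) + (8)·(6/7) = 47/7.
The best pure response is III with expected payoff 47/7.

47/7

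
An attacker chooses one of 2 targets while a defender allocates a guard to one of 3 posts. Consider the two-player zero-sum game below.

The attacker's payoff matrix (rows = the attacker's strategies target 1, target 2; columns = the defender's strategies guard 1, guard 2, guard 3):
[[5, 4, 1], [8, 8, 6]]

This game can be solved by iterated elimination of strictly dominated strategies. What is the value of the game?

6

Column guard 1 is strictly dominated by guard 3 for the defender (1<5, 6<8); eliminate guard 1.
Row target 1 is strictly dominated by row target 2 (8>4, 6>1); eliminate target 1.
Column guard 2 is strictly dominated by guard 3 for the defender (6<8); eliminate guard 2.
Only (target 2, guard 3) remains, with payoff 6.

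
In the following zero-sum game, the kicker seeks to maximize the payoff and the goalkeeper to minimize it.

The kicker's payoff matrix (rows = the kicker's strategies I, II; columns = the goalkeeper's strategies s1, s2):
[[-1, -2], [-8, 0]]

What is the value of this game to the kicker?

Row minima are -2 and -8, so the kicker's maximin is -2; column maxima are -1 and 0, so the goalkeeper's minimax is -1. These differ, so the equilibrium is in mixed strategies.
Let the kicker play I with probability p. The goalkeeper is indifferent when −p − 8(1−p) = −2p, giving p = 8/9.
Let the goalkeeper play s1 with probability q. The kicker is indifferent when −q − 2(1−q) = −8q, giving q = 2/9.
The value is -1·(2/9) + (-2)·(7/9) = -16/9.

-16/9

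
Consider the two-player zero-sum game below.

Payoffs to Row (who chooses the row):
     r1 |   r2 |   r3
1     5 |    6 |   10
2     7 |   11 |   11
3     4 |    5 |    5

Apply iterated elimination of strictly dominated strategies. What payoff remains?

7

Row 1 is strictly dominated by row 2 (7>5, 11>6, 11>10); eliminate 1.
Row 3 is strictly dominated by row 2 (7>4, 11>5, 11>5); eliminate 3.
Column r2 is strictly dominated by r1 for Column (7<11); eliminate r2.
Column r3 is strictly dominated by r1 for Column (7<11); eliminate r3.
Only (2, r1) remains, with payoff 7.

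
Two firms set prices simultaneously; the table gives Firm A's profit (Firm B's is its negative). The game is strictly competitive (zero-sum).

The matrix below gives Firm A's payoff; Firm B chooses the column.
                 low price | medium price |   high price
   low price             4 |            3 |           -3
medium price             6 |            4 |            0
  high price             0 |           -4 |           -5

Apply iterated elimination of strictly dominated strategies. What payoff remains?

0

Column medium price is strictly dominated by high price for Firm B (-3<3, 0<4, -5<-4); eliminate medium price.
Column low price is strictly dominated by high price for Firm B (-3<4, 0<6, -5<0); eliminate low price.
Row low price is strictly dominated by row medium price (0>-3); eliminate low price.
Row high price is strictly dominated by row medium price (0>-5); eliminate high price.
Only (medium price, high price) remains, with payoff 0.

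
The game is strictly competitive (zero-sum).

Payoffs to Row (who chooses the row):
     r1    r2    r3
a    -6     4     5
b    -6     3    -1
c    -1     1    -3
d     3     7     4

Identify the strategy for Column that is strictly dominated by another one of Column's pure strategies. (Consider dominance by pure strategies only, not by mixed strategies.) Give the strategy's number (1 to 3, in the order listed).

Column prefers columns that give Row less. Compare r2 with r1: -6 < 4, -6 < 3, -1 < 1, 3 < 7.
So r1 strictly dominates r2 for Column; r2 is strictly dominated.

2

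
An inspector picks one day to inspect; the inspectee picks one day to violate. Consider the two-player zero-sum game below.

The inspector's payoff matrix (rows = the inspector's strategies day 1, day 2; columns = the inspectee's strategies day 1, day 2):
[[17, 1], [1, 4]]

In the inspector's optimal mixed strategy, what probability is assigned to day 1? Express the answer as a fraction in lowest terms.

3/19

Row minima are 1 and 1, so the inspector's maximin is 1; column maxima are 17 and 4, so the inspectee's minimax is 4. These differ, so the equilibrium is in mixed strategies.
Let the inspector play day 1 with probability p. The inspectee is indifferent when 17p + (1−p) = p + 4(1−p), giving p = 3/19.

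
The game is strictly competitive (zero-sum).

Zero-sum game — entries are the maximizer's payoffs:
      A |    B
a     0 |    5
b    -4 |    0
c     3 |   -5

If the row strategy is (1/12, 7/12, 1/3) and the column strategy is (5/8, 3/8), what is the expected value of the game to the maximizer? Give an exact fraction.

Against (5/8, 3/8), each row's expected payoff is a: 15/8; b: -5/2; c: 0.
Taking the (1/12, 7/12, 1/3)-weighted average: (1/12)·(15/8) + (7/12)·(-5/2) + (1/3)·(0) = -125/96.

-125/96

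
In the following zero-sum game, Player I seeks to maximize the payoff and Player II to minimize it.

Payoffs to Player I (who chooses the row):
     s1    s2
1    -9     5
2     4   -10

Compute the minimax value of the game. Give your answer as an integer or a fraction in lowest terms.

Row minima are -9 and -10, so Player I's maximin is -9; column maxima are 4 and 5, so Player II's minimax is 4. These differ, so the equilibrium is in mixed strategies.
Let Player I play 1 with probability p. Player II is indifferent when −9p + 4(1−p) = 5p − 10(1−p), giving p = 1/2.
Let Player II play s1 with probability q. Player I is indifferent when −9q + 5(1−q) = 4q − 10(1−q), giving q = 15/28.
The value is -9·(15/28) + (5)·(13/28) = -5/2.

-5/2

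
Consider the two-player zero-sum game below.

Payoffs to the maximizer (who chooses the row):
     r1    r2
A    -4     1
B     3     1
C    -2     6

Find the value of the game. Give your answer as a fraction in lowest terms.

Row A is strictly dominated by row C, so the maximizer never plays it.
The remaining 2×2 game on (B, C) × (r1, r2) has no saddle point. Let the maximizer play B with probability p; indifference gives 3p − 2(1−p) = p + 6(1−p), so p = 4/5.
Similarly the minimizer's optimal q on r1 is 1/2, and the value is 3·(1/2) + (1)·(1/2) = 2.

2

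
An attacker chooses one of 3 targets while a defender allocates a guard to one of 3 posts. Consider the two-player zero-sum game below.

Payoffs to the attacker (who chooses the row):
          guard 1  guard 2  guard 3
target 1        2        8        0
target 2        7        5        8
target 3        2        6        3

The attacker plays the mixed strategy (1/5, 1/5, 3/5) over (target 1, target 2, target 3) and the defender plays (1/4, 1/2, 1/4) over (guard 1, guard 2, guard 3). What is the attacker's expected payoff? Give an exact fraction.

Against (1/4, 1/2, 1/4), each row's expected payoff is target 1: 9/2; target 2: 25/4; target 3: 17/4.
Taking the (1/5, 1/5, 3/5)-weighted average: (1/5)·(9/2) + (1/5)·(25/4) + (3/5)·(17/4) = 47/10.

47/10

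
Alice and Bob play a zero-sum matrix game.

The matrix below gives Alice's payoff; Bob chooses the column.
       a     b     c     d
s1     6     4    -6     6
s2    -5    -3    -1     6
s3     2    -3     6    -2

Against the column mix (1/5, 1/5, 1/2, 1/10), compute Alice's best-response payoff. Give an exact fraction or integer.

13/5

s1: (6)·(1/5) + (4)·(1/5) + (-6)·(1/2) + (6)·(1/10) = -2/5.
s2: (-5)·(1/5) + (-3)·(1/5) + (-1)·(1/2) + (6)·(1/10) = -3/2.
s3: (2)·(1/5) + (-3)·(1/5) + (6)·(1/2) + (-2)·(1/10) = 13/5.
The best pure response is s3 with expected payoff 13/5.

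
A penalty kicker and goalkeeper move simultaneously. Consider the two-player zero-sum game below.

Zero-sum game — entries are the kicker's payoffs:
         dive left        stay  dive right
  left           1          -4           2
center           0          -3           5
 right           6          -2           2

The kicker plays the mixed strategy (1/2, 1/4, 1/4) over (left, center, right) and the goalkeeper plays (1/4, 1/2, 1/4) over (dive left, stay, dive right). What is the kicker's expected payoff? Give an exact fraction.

Against (1/4, 1/2, 1/4), each row's expected payoff is left: -5/4; center: -1/4; right: 1.
Taking the (1/2, 1/4, 1/4)-weighted average: (1/2)·(-5/4) + (1/4)·(-1/4) + (1/4)·(1) = -7/16.

-7/16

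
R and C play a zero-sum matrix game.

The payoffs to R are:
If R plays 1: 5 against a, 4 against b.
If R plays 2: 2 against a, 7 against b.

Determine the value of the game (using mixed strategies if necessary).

9/2

Row minima are 4 and 2, so R's maximin is 4; column maxima are 5 and 7, so C's minimax is 5. These differ, so the equilibrium is in mixed strategies.
Let R play 1 with probability p. C is indifferent when 5p + 2(1−p) = 4p + 7(1−p), giving p = 5/6.
Let C play a with probability q. R is indifferent when 5q + 4(1−q) = 2q + 7(1−q), giving q = 1/2.
The value is 5·(1/2) + (4)·(1/2) = 9/2.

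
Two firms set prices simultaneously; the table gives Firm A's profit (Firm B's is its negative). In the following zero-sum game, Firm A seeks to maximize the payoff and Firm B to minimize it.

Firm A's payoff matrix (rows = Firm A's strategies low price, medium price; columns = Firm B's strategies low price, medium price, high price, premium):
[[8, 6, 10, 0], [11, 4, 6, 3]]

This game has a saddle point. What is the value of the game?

3

Row minima: 0, 3 → Firm A's maximin is 3.
Column maxima: 11, 6, 10, 3 → Firm B's minimax is 3.
They coincide at (medium price, premium), so the value is 3.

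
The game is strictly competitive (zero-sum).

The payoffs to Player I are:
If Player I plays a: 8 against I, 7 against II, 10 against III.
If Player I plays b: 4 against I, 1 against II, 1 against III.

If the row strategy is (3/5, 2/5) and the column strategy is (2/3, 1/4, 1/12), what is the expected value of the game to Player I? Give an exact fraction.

119/20

Against (2/3, 1/4, 1/12), each row's expected payoff is a: 95/12; b: 3.
Taking the (3/5, 2/5)-weighted average: (3/5)·(95/12) + (2/5)·(3) = 119/20.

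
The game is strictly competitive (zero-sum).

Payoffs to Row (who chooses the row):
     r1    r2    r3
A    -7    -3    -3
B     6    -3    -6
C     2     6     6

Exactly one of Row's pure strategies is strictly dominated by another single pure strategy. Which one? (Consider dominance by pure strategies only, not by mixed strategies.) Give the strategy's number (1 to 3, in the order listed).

Compare A with C: 2 > -7, 6 > -3, 6 > -3.
So C strictly dominates A for Row; A is strictly dominated.

1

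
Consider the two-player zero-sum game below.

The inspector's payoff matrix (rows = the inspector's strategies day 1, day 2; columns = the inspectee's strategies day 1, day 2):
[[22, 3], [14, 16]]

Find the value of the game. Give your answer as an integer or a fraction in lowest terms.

Row minima are 3 and 14, so the inspector's maximin is 14; column maxima are 22 and 16, so the inspectee's minimax is 16. These differ, so the equilibrium is in mixed strategies.
Let the inspector play day 1 with probability p. The inspectee is indifferent when 22p + 14(1−p) = 3p + 16(1−p), giving p = 2/21.
Let the inspectee play day 1 with probability q. The inspector is indifferent when 22q + 3(1−q) = 14q + 16(1−q), giving q = 13/21.
The value is 22·(13/21) + (3)·(8/21) = 310/21.

310/21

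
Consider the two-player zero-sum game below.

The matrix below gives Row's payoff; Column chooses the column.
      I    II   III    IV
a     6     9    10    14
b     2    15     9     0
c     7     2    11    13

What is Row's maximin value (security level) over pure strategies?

The worst-case payoff for each row is a: 6, b: 0, c: 2.
The best of these is 6.

6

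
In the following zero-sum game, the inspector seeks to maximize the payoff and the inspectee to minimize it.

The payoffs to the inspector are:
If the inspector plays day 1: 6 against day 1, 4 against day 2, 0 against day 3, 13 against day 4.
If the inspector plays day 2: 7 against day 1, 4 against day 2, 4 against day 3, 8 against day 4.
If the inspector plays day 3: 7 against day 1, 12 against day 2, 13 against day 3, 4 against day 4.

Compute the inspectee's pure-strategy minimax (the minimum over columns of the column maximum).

The worst case (largest entry) in each column is day 1: 7, day 2: 12, day 3: 13, day 4: 13.
The best (smallest) of these is 7.

7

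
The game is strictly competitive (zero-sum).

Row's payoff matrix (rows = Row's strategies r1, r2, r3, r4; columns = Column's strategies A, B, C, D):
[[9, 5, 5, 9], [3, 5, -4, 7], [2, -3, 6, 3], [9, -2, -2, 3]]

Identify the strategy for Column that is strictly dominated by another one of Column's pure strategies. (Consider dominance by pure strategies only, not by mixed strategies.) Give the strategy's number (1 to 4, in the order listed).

4

Column prefers columns that give Row less. Compare D with B: 5 < 9, 5 < 7, -3 < 3, -2 < 3.
So B strictly dominates D for Column; D is strictly dominated.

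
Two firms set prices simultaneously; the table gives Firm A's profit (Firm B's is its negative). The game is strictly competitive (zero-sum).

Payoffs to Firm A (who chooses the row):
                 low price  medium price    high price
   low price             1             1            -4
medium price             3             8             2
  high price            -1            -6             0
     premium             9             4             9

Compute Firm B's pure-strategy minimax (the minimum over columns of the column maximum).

The worst case (largest entry) in each column is low price: 9, medium price: 8, high price: 9.
The best (smallest) of these is 8.

8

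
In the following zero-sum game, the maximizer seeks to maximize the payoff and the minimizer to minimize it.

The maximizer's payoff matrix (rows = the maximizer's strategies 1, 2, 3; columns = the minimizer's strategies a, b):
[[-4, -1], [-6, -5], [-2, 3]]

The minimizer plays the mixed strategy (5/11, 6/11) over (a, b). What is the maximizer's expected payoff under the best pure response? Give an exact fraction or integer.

8/11

1: (-4)·(5/11) + (-1)·(6/11) = -26/11.
2: (-6)·(5/11) + (-5)·(6/11) = -60/11.
3: (-2)·(5/11) + (3)·(6/11) = 8/11.
The best pure response is 3 with expected payoff 8/11.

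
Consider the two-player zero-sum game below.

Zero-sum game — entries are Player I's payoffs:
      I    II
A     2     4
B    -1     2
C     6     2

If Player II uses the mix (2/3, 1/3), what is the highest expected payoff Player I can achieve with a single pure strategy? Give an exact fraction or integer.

14/3

A: (2)·(2/3) + (4)·(1/3) = 8/3.
B: (-1)·(2/3) + (2)·(1/3) = 0.
C: (6)·(2/3) + (2)·(1/3) = 14/3.
The best pure response is C with expected payoff 14/3.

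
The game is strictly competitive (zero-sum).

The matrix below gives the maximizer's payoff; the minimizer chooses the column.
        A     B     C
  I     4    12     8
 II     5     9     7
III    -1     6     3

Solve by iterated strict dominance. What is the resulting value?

5

Column B is strictly dominated by A for the minimizer (4<12, 5<9, -1<6); eliminate B.
Column C is strictly dominated by A for the minimizer (4<8, 5<7, -1<3); eliminate C.
Row III is strictly dominated by row I (4>-1); eliminate III.
Row I is strictly dominated by row II (5>4); eliminate I.
Only (II, A) remains, with payoff 5.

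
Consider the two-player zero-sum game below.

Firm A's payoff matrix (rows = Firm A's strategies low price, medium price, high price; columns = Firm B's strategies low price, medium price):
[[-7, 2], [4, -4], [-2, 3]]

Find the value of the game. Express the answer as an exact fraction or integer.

Row low price is strictly dominated by row high price, so Firm A never plays it.
The remaining 2×2 game on (medium price, high price) × (low price, medium price) has no saddle point. Let Firm A play medium price with probability p; indifference gives 4p − 2(1−p) = −4p + 3(1−p), so p = 5/13.
Similarly Firm B's optimal q on low price is 7/13, and the value is 4·(7/13) + (-4)·(6/13) = 4/13.

4/13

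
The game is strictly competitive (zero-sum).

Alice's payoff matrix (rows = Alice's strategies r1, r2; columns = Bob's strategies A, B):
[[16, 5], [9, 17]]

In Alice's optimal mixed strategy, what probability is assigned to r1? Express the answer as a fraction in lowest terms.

Row minima are 5 and 9, so Alice's maximin is 9; column maxima are 16 and 17, so Bob's minimax is 16. These differ, so the equilibrium is in mixed strategies.
Let Alice play r1 with probability p. Bob is indifferent when 16p + 9(1−p) = 5p + 17(1−p), giving p = 8/19.

8/19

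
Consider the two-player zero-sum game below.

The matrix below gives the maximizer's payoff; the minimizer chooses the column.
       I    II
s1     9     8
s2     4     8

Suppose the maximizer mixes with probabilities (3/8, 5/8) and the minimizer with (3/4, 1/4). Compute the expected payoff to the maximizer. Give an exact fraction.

205/32

Against (3/4, 1/4), each row's expected payoff is s1: 35/4; s2: 5.
Taking the (3/8, 5/8)-weighted average: (3/8)·(35/4) + (5/8)·(5) = 205/32.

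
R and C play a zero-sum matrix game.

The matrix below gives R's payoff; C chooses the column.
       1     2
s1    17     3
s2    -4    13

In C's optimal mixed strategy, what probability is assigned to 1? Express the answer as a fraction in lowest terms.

10/31

Row minima are 3 and -4, so R's maximin is 3; column maxima are 17 and 13, so C's minimax is 13. These differ, so the equilibrium is in mixed strategies.
Let C play 1 with probability q. R is indifferent when 17q + 3(1−q) = −4q + 13(1−q), giving q = 10/31.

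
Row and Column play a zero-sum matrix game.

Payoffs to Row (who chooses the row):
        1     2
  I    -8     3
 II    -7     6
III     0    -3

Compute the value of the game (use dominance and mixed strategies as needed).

-21/16

Row I is strictly dominated by row II, so Row never plays it.
The remaining 2×2 game on (II, III) × (1, 2) has no saddle point. Let Row play II with probability p; indifference gives −7p = 6p − 3(1−p), so p = 3/16.
Similarly Column's optimal q on 1 is 9/16, and the value is -7·(9/16) + (6)·(7/16) = -21/16.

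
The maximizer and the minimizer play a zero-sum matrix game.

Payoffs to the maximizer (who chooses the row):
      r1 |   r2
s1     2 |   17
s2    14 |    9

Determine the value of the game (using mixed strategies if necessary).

Row minima are 2 and 9, so the maximizer's maximin is 9; column maxima are 14 and 17, so the minimizer's minimax is 14. These differ, so the equilibrium is in mixed strategies.
Let the maximizer play s1 with probability p. The minimizer is indifferent when 2p + 14(1−p) = 17p + 9(1−p), giving p = 1/4.
Let the minimizer play r1 with probability q. The maximizer is indifferent when 2q + 17(1−q) = 14q + 9(1−q), giving q = 2/5.
The value is 2·(2/5) + (17)·(3/5) = 11.

11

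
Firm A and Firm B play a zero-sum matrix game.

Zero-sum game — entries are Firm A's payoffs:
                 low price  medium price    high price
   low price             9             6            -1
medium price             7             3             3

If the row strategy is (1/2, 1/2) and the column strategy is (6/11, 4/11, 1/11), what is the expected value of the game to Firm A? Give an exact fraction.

67/11

Against (6/11, 4/11, 1/11), each row's expected payoff is low price: 7; medium price: 57/11.
Taking the (1/2, 1/2)-weighted average: (1/2)·(7) + (1/2)·(57/11) = 67/11.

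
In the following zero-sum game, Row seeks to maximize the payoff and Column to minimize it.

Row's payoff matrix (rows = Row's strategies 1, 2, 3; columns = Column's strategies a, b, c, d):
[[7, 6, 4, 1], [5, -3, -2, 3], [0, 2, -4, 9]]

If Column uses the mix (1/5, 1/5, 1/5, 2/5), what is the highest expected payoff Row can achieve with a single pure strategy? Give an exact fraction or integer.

1: (7)·(1/5) + (6)·(1/5) + (4)·(1/5) + (1)·(2/5) = 19/5.
2: (5)·(1/5) + (-3)·(1/5) + (-2)·(1/5) + (3)·(2/5) = 6/5.
3: (0)·(1/5) + (2)·(1/5) + (-4)·(1/5) + (9)·(2/5) = 16/5.
The best pure response is 1 with expected payoff 19/5.

19/5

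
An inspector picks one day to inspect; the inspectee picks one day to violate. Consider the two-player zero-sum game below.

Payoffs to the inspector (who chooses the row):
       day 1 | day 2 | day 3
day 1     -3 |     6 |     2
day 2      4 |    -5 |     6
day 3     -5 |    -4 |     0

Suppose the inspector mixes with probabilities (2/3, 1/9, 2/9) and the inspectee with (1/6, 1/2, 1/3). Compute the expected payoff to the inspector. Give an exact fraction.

Against (1/6, 1/2, 1/3), each row's expected payoff is day 1: 19/6; day 2: 1/6; day 3: -17/6.
Taking the (2/3, 1/9, 2/9)-weighted average: (2/3)·(19/6) + (1/9)·(1/6) + (2/9)·(-17/6) = 3/2.

3/2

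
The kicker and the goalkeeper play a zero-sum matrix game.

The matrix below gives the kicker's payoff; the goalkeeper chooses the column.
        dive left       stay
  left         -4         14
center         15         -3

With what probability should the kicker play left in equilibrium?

Row minima are -4 and -3, so the kicker's maximin is -3; column maxima are 15 and 14, so the goalkeeper's minimax is 14. These differ, so the equilibrium is in mixed strategies.
Let the kicker play left with probability p. The goalkeeper is indifferent when −4p + 15(1−p) = 14p − 3(1−p), giving p = 1/2.

1/2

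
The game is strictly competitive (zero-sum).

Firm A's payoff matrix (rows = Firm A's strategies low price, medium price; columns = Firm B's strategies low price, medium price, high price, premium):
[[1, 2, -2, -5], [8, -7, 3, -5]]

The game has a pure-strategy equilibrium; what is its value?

Row minima: -5, -7 → Firm A's maximin is -5.
Column maxima: 8, 2, 3, -5 → Firm B's minimax is -5.
They coincide at (low price, premium), so the value is -5.

-5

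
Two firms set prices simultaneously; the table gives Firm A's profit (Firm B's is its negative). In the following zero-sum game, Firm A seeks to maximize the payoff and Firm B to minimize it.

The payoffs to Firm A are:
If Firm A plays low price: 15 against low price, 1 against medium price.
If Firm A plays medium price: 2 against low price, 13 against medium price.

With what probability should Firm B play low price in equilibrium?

Row minima are 1 and 2, so Firm A's maximin is 2; column maxima are 15 and 13, so Firm B's minimax is 13. These differ, so the equilibrium is in mixed strategies.
Let Firm B play low price with probability q. Firm A is indifferent when 15q + (1−q) = 2q + 13(1−q), giving q = 12/25.

12/25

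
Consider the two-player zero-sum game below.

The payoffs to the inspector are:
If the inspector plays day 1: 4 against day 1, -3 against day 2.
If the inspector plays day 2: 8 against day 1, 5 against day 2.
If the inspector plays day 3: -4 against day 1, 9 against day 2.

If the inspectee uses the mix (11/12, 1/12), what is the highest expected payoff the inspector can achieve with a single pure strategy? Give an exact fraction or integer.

31/4

day 1: (4)·(11/12) + (-3)·(1/12) = 41/12.
day 2: (8)·(11/12) + (5)·(1/12) = 31/4.
day 3: (-4)·(11/12) + (9)·(1/12) = -35/12.
The best pure response is day 2 with expected payoff 31/4.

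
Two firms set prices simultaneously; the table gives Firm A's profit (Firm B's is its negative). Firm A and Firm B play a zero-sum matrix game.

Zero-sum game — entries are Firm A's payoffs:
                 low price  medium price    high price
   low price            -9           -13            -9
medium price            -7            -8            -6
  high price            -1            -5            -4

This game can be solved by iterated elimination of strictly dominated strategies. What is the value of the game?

Column low price is strictly dominated by medium price for Firm B (-13<-9, -8<-7, -5<-1); eliminate low price.
Column high price is strictly dominated by medium price for Firm B (-13<-9, -8<-6, -5<-4); eliminate high price.
Row low price is strictly dominated by row medium price (-8>-13); eliminate low price.
Row medium price is strictly dominated by row high price (-5>-8); eliminate medium price.
Only (high price, medium price) remains, with payoff -5.

-5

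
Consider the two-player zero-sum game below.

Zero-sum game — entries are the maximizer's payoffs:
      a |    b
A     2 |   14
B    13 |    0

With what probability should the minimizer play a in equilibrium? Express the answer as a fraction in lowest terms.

Row minima are 2 and 0, so the maximizer's maximin is 2; column maxima are 13 and 14, so the minimizer's minimax is 13. These differ, so the equilibrium is in mixed strategies.
Let the minimizer play a with probability q. The maximizer is indifferent when 2q + 14(1−q) = 13q, giving q = 14/25.

14/25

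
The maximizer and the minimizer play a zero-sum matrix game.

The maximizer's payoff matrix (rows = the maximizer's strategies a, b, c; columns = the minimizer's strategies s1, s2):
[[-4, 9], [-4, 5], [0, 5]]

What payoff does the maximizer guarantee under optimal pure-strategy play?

0

Row minima: -4, -4, 0 → the maximizer's maximin is 0.
Column maxima: 0, 9 → the minimizer's minimax is 0.
They coincide at (c, s1), so the value is 0.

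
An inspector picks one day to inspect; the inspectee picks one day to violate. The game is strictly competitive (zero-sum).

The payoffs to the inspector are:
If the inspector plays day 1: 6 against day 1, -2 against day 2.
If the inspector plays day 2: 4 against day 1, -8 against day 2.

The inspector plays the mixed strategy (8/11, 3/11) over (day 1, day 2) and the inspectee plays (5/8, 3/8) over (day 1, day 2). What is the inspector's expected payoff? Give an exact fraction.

Against (5/8, 3/8), each row's expected payoff is day 1: 3; day 2: -1/2.
Taking the (8/11, 3/11)-weighted average: (8/11)·(3) + (3/11)·(-1/2) = 45/22.

45/22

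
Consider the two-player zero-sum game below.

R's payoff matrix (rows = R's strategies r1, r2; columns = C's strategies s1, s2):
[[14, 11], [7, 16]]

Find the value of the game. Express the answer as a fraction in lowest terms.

Row minima are 11 and 7, so R's maximin is 11; column maxima are 14 and 16, so C's minimax is 14. These differ, so the equilibrium is in mixed strategies.
Let R play r1 with probability p. C is indifferent when 14p + 7(1−p) = 11p + 16(1−p), giving p = 3/4.
Let C play s1 with probability q. R is indifferent when 14q + 11(1−q) = 7q + 16(1−q), giving q = 5/12.
The value is 14·(5/12) + (11)·(7/12) = 49/4.

49/4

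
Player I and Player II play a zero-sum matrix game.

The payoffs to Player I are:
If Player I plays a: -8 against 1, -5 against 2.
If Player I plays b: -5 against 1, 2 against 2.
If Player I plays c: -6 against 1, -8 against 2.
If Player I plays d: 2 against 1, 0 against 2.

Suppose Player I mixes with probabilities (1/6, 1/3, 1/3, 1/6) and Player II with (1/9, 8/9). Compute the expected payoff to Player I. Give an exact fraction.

Against (1/9, 8/9), each row's expected payoff is a: -16/3; b: 11/9; c: -70/9; d: 2/9.
Taking the (1/6, 1/3, 1/3, 1/6)-weighted average: (1/6)·(-16/3) + (1/3)·(11/9) + (1/3)·(-70/9) + (1/6)·(2/9) = -82/27.

-82/27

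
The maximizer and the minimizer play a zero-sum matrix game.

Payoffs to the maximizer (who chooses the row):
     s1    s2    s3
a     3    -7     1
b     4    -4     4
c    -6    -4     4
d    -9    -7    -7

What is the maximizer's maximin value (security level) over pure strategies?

-4

The worst-case payoff for each row is a: -7, b: -4, c: -6, d: -9.
The best of these is -4.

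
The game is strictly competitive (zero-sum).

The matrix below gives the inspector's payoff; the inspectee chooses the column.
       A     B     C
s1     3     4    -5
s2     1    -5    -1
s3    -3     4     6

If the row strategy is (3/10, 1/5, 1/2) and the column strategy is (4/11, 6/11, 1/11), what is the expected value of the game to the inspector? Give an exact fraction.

129/110

Against (4/11, 6/11, 1/11), each row's expected payoff is s1: 31/11; s2: -27/11; s3: 18/11.
Taking the (3/10, 1/5, 1/2)-weighted average: (3/10)·(31/11) + (1/5)·(-27/11) + (1/2)·(18/11) = 129/110.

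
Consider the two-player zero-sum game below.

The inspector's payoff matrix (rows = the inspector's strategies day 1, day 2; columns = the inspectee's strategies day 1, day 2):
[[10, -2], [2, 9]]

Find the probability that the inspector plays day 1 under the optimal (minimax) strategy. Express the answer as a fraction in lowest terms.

7/19

Row minima are -2 and 2, so the inspector's maximin is 2; column maxima are 10 and 9, so the inspectee's minimax is 9. These differ, so the equilibrium is in mixed strategies.
Let the inspector play day 1 with probability p. The inspectee is indifferent when 10p + 2(1−p) = −2p + 9(1−p), giving p = 7/19.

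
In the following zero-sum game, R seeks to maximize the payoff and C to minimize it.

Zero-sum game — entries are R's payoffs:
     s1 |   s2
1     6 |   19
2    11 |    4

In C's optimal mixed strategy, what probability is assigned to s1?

Row minima are 6 and 4, so R's maximin is 6; column maxima are 11 and 19, so C's minimax is 11. These differ, so the equilibrium is in mixed strategies.
Let C play s1 with probability q. R is indifferent when 6q + 19(1−q) = 11q + 4(1−q), giving q = 3/4.

3/4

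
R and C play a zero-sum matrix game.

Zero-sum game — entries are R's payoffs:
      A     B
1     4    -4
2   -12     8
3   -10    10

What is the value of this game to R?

Row 2 is strictly dominated by row 3, so R never plays it.
The remaining 2×2 game on (1, 3) × (A, B) has no saddle point. Let R play 1 with probability p; indifference gives 4p − 10(1−p) = −4p + 10(1−p), so p = 5/7.
Similarly C's optimal q on A is 1/2, and the value is 4·(1/2) + (-4)·(1/2) = 0.

0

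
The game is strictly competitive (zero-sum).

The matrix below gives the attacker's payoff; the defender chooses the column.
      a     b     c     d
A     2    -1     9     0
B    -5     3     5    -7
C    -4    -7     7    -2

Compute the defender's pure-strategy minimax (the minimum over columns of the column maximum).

0

The worst case (largest entry) in each column is a: 2, b: 3, c: 9, d: 0.
The best (smallest) of these is 0.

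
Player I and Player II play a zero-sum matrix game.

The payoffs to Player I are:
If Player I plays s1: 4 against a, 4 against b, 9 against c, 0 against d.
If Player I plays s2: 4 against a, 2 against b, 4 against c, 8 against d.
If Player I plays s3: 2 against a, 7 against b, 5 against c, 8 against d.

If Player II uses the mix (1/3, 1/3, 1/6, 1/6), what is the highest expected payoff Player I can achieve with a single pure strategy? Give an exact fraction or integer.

31/6

s1: (4)·(1/3) + (4)·(1/3) + (9)·(1/6) + (0)·(1/6) = 25/6.
s2: (4)·(1/3) + (2)·(1/3) + (4)·(1/6) + (8)·(1/6) = 4.
s3: (2)·(1/3) + (7)·(1/3) + (5)·(1/6) + (8)·(1/6) = 31/6.
The best pure response is s3 with expected payoff 31/6.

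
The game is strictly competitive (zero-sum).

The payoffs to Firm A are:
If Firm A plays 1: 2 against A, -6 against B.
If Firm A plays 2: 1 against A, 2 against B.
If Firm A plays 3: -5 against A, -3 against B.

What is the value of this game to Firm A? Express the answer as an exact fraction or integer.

10/9

Row 3 is strictly dominated by row 2, so Firm A never plays it.
The remaining 2×2 game on (1, 2) × (A, B) has no saddle point. Let Firm A play 1 with probability p; indifference gives 2p + (1−p) = −6p + 2(1−p), so p = 1/9.
Similarly Firm B's optimal q on A is 8/9, and the value is 2·(8/9) + (-6)·(1/9) = 10/9.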